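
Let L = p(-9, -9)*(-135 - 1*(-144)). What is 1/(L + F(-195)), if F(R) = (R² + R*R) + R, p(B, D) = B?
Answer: 1/75774 ≈ 1.3197e-5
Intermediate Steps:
L = -81 (L = -9*(-135 - 1*(-144)) = -9*(-135 + 144) = -9*9 = -81)
F(R) = R + 2*R² (F(R) = (R² + R²) + R = 2*R² + R = R + 2*R²)
1/(L + F(-195)) = 1/(-81 - 195*(1 + 2*(-195))) = 1/(-81 - 195*(1 - 390)) = 1/(-81 - 195*(-389)) = 1/(-81 + 75855) = 1/75774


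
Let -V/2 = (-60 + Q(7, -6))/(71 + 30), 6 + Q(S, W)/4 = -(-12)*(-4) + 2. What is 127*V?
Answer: 68072/101 ≈ 673.98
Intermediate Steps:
Q(S, W) = -208 (Q(S, W) = -24 + 4*(-(-12)*(-4) + 2) = -24 + 4*(-3*16 + 2) = -24 + 4*(-48 + 2) = -24 + 4*(-46) = -24 - 184 = -208)
V = 536/101 (V = -2*(-60 - 208)/(71 + 30) = -(-536)/101 = -2*(-268/101) = 536/101 ≈ 5.3069)
127*V = 127*(536/101) = 68072/101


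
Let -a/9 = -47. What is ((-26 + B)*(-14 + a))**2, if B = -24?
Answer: 418202500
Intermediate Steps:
a = 423 (a = -9*(-47) = 423)
((-26 + B)*(-14 + a))**2 = ((-26 - 24)*(-14 + 423))**2 = (-50*409)**2 = (-20450)**2 = 418202500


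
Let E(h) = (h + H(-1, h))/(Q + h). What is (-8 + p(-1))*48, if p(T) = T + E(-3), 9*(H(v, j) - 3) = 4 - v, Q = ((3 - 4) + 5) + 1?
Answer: -1256/3 ≈ -418.67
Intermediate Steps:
Q = 5 (Q = (-1 + 5) + 1 = 4 + 1 = 5)
H(v, j) = 31/9 - v/9 (H(v, j) = 3 + (4 - v)/9 = 3 + (4/9 - v/9) = 31/9 - v/9)
E(h) = (32/9 + h)/(5 + h) (E(h) = (h + (31/9 - ⅑*(-1)))/(5 + h) = (h + (31/9 + ⅑))/(5 + h) = (h + 32/9)/(5 + h) = (32/9 + h)/(5 + h))
p(T) = 5/18 + T (p(T) = T + (32/9 - 3)/(5 - 3) = T + (5/9)/2 = T + (½)*(5/9) = T + 5/18 = 5/18 + T)
(-8 + p(-1))*48 = (-8 + (5/18 - 1))*48 = (-8 - 13/18)*48 = -157/18*48 = -1256/3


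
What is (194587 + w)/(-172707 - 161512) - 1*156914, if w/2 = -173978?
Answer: -52443486797/334219 ≈ -1.5691e+5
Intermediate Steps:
w = -347956 (w = 2*(-173978) = -347956)
(194587 + w)/(-172707 - 161512) - 1*156914 = (194587 - 347956)/(-172707 - 161512) - 1*156914 = -153369/(-334219) - 156914 = -153369*(-1/334219) - 156914 = 153369/334219 - 156914 = -52443486797/334219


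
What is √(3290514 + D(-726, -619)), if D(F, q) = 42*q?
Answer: 6*√90681 ≈ 1806.8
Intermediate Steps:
√(3290514 + D(-726, -619)) = √(3290514 + 42*(-619)) = √(3290514 - 25998) = √3264516 = 6*√90681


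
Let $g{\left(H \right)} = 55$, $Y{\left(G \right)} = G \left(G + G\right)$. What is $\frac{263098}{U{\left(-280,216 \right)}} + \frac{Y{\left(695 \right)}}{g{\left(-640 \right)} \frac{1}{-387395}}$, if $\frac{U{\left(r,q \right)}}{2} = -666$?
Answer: $- \frac{49849161021739}{7326} \approx -6.8044 \cdot 10^{9}$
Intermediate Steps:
$U{\left(r,q \right)} = -1332$ ($U{\left(r,q \right)} = 2 \left(-666\right) = -1332$)
$Y{\left(G \right)} = 2 G^{2}$ ($Y{\left(G \right)} = G 2 G = 2 G^{2}$)
$\frac{263098}{U{\left(-280,216 \right)}} + \frac{Y{\left(695 \right)}}{g{\left(-640 \right)} \frac{1}{-387395}} = \frac{263098}{-1332} + \frac{2 \cdot 695^{2}}{55 \frac{1}{-387395}} = 263098 \left(- \frac{1}{1332}\right) + \frac{2 \cdot 483025}{55 \left(- \frac{1}{387395}\right)} = - \frac{131549}{666} + \frac{966050}{- \frac{11}{77479}} = - \frac{131549}{666} + 966050 \left(- \frac{77479}{11}\right) = - \frac{131549}{666} - \frac{74848587950}{11} = - \frac{49849161021739}{7326}$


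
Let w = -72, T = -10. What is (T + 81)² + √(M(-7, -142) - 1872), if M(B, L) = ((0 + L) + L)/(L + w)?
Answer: 5041 + I*√21417334/107 ≈ 5041.0 + 43.251*I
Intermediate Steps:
M(B, L) = 2*L/(-72 + L) (M(B, L) = ((0 + L) + L)/(L - 72) = (L + L)/(-72 + L) = (2*L)/(-72 + L) = 2*L/(-72 + L))
(T + 81)² + √(M(-7, -142) - 1872) = (-10 + 81)² + √(2*(-142)/(-72 - 142) - 1872) = 71² + √(2*(-142)/(-214) - 1872) = 5041 + √(2*(-142)*(-1/214) - 1872) = 5041 + √(142/107 - 1872) = 5041 + √(-200162/107) = 5041 + I*√21417334/107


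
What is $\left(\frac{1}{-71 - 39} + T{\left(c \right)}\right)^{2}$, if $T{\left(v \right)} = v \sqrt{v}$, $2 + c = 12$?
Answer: $\frac{12100001}{12100} - \frac{2 \sqrt{10}}{11} \approx 999.42$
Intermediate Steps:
$c = 10$ ($c = -2 + 12 = 10$)
$T{\left(v \right)} = v^{\frac{3}{2}}$
$\left(\frac{1}{-71 - 39} + T{\left(c \right)}\right)^{2} = \left(\frac{1}{-71 - 39} + 10^{\frac{3}{2}}\right)^{2} = \left(\frac{1}{-110} + 10 \sqrt{10}\right)^{2} = \left(- \frac{1}{110} + 10 \sqrt{10}\right)^{2}$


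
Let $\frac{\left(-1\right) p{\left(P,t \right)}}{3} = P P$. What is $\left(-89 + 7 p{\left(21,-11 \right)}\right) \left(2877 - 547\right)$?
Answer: $-21785500$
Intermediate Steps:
$p{\left(P,t \right)} = - 3 P^{2}$ ($p{\left(P,t \right)} = - 3 P P = - 3 P^{2}$)
$\left(-89 + 7 p{\left(21,-11 \right)}\right) \left(2877 - 547\right) = \left(-89 + 7 \left(- 3 \cdot 21^{2}\right)\right) \left(2877 - 547\right) = \left(-89 + 7 \left(\left(-3\right) 441\right)\right) 2330 = \left(-89 + 7 \left(-1323\right)\right) 2330 = \left(-89 - 9261\right) 2330 = \left(-9350\right) 2330 = -21785500$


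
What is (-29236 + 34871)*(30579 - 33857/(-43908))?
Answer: 7566095279015/43908 ≈ 1.7232e+8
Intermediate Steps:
(-29236 + 34871)*(30579 - 33857/(-43908)) = 5635*(30579 - 33857*(-1/43908)) = 5635*(30579 + 33857/43908) = 5635*(1342696589/43908) = 7566095279015/43908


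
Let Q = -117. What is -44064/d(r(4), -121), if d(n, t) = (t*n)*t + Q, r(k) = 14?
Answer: -44064/204857 ≈ -0.21510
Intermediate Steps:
d(n, t) = -117 + n*t² (d(n, t) = (t*n)*t - 117 = (n*t)*t - 117 = n*t² - 117 = -117 + n*t²)
-44064/d(r(4), -121) = -44064/(-117 + 14*(-121)²) = -44064/(-117 + 14*14641) = -44064/(-117 + 204974) = -44064/204857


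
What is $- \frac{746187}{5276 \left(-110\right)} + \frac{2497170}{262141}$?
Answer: $\frac{149533071597}{13830559160} \approx 10.812$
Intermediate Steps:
$- \frac{746187}{5276 \left(-110\right)} + \frac{2497170}{262141} = - \frac{746187}{-580360} + 2497170 \cdot \frac{1}{262141} = \left(-746187\right) \left(- \frac{1}{580360}\right) + \frac{2497170}{262141} = \frac{746187}{580360} + \frac{2497170}{262141} = \frac{149533071597}{13830559160}$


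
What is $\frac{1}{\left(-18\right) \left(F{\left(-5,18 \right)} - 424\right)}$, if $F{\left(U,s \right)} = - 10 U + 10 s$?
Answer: $\frac{1}{3492} \approx 0.00028637$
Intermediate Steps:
$\frac{1}{\left(-18\right) \left(F{\left(-5,18 \right)} - 424\right)} = \frac{1}{\left(-18\right) \left(\left(\left(-10\right) \left(-5\right) + 10 \cdot 18\right) - 424\right)} = \frac{1}{\left(-18\right) \left(\left(50 + 180\right) - 424\right)} = \frac{1}{\left(-18\right) \left(230 - 424\right)} = \frac{1}{\left(-18\right) \left(-194\right)} = \frac{1}{3492}$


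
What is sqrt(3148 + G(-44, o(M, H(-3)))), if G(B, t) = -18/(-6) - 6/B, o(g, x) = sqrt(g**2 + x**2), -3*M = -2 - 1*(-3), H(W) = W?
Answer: 5*sqrt(61006)/22 ≈ 56.135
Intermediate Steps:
M = -1/3 (M = -(-2 - 1*(-3))/3 = -(-2 + 3)/3 = -1/3*1 = -1/3 ≈ -0.33333)
G(B, t) = 3 - 6/B (G(B, t) = -18*(-1/6) - 6/B = 3 - 6/B)
sqrt(3148 + G(-44, o(M, H(-3)))) = sqrt(3148 + (3 - 6/(-44))) = sqrt(3148 + (3 - 6*(-1/44))) = sqrt(3148 + (3 + 3/22)) = sqrt(3148 + 69/22) = sqrt(69325/22) = 5*sqrt(61006)/22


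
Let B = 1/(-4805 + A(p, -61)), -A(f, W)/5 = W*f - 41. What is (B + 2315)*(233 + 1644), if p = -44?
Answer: 78301493223/18020 ≈ 4.3453e+6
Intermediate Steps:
A(f, W) = 205 - 5*W*f (A(f, W) = -5*(W*f - 41) = -5*(-41 + W*f) = 205 - 5*W*f)
B = -1/18020 (B = 1/(-4805 + (205 - 5*(-61)*(-44))) = 1/(-4805 + (205 - 13420)) = 1/(-4805 - 13215) = 1/(-18020) = -1/18020 ≈ -5.5494e-5)
(B + 2315)*(233 + 1644) = (-1/18020 + 2315)*(233 + 1644) = (41716299/18020)*1877 = 78301493223/18020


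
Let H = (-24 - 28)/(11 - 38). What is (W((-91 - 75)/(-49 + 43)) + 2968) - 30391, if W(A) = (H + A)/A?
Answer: -20484182/747 ≈ -27422.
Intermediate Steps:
H = 52/27 (H = -52/(-27) = -52*(-1/27) = 52/27 ≈ 1.9259)
W(A) = (52/27 + A)/A
(W((-91 - 75)/(-49 + 43)) + 2968) - 30391 = ((52/27 + (-91 - 75)/(-49 + 43))/(((-91 - 75)/(-49 + 43))) + 2968) - 30391 = ((52/27 - 166/(-6))/((-166/(-6))) + 2968) - 30391 = ((52/27 - 166*(-⅙))/((-166*(-⅙))) + 2968) - 30391 = ((52/27 + 83/3)/(83/3) + 2968) - 30391 = ((3/83)*(799/27) + 2968) - 30391 = (799/747 + 2968) - 30391 = 2217895/747 - 30391 = -20484182/747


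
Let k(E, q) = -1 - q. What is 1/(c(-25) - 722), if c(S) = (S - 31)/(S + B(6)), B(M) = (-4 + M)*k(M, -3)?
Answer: -3/2158 ≈ -0.0013902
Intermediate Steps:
B(M) = -8 + 2*M (B(M) = (-4 + M)*(-1 - 1*(-3)) = (-4 + M)*(-1 + 3) = (-4 + M)*2 = -8 + 2*M)
c(S) = (-31 + S)/(4 + S) (c(S) = (S - 31)/(S + (-8 + 2*6)) = (-31 + S)/(S + (-8 + 12)) = (-31 + S)/(S + 4) = (-31 + S)/(4 + S))
1/(c(-25) - 722) = 1/((-31 - 25)/(4 - 25) - 722) = 1/(-56/(-21) - 722) = 1/(-1/21*(-56) - 722) = 1/(8/3 - 722) = 1/(-2158/3) = -3/2158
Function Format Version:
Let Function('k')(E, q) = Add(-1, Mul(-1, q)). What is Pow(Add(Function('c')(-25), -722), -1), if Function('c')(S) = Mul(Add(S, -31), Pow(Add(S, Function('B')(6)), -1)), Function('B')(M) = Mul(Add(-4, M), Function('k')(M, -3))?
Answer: Rational(-3, 2158) ≈ -0.0013902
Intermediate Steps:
Function('B')(M) = Add(-8, Mul(2, M)) (Function('B')(M) = Mul(Add(-4, M), Add(-1, Mul(-1, -3))) = Mul(Add(-4, M), Add(-1, 3)) = Mul(Add(-4, M), 2) = Add(-8, Mul(2, M)))
Function('c')(S) = Mul(Pow(Add(4, S), -1), Add(-31, S)) (Function('c')(S) = Mul(Add(S, -31), Pow(Add(S, Add(-8, Mul(2, 6))), -1)) = Mul(Add(-31, S), Pow(Add(S, Add(-8, 12)), -1)) = Mul(Add(-31, S), Pow(Add(S, 4), -1)) = Mul(Add(-31, S), Pow(Add(4, S), -1)) = Mul(Pow(Add(4, S), -1), Add(-31, S)))
Pow(Add(Function('c')(-25), -722), -1) = Pow(Add(Mul(Pow(Add(4, -25), -1), Add(-31, -25)), -722), -1) = Pow(Add(Mul(Pow(-21, -1), -56), -722), -1) = Pow(Add(Mul(Rational(-1, 21), -56), -722), -1) = Pow(Add(Rational(8, 3), -722), -1) = Pow(Rational(-2158, 3), -1) = Rational(-3, 2158)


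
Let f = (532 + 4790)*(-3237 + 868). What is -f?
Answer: 12607818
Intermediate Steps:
f = -12607818 (f = 5322*(-2369) = -12607818)
-f = -1*(-12607818) = 12607818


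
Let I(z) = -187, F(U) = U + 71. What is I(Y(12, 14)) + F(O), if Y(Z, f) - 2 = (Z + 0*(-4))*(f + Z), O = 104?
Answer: -12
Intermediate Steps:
Y(Z, f) = 2 + Z*(Z + f) (Y(Z, f) = 2 + (Z + 0*(-4))*(f + Z) = 2 + (Z + 0)*(Z + f) = 2 + Z*(Z + f))
F(U) = 71 + U
I(Y(12, 14)) + F(O) = -187 + (71 + 104) = -187 + 175 = -12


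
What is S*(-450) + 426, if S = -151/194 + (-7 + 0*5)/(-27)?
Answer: 191941/291 ≈ 659.59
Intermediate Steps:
S = -2719/5238 (S = -151*1/194 + (-7 + 0)*(-1/27) = -151/194 - 7*(-1/27) = -151/194 + 7/27 = -2719/5238 ≈ -0.51909)
S*(-450) + 426 = -2719/5238*(-450) + 426 = 67975/291 + 426 = 191941/291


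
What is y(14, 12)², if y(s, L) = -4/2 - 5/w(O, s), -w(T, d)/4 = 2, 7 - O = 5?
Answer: 121/64 ≈ 1.8906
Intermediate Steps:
O = 2 (O = 7 - 1*5 = 7 - 5 = 2)
w(T, d) = -8 (w(T, d) = -4*2 = -8)
y(s, L) = -11/8 (y(s, L) = -4/2 - 5/(-8) = -4*½ - 5*(-⅛) = -2 + 5/8 = -11/8)
y(14, 12)² = (-11/8)² = 121/64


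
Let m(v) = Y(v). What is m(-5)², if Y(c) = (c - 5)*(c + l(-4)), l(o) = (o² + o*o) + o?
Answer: 52900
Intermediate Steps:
l(o) = o + 2*o² (l(o) = (o² + o²) + o = 2*o² + o = o + 2*o²)
Y(c) = (-5 + c)*(28 + c) (Y(c) = (c - 5)*(c - 4*(1 + 2*(-4))) = (-5 + c)*(c - 4*(1 - 8)) = (-5 + c)*(c - 4*(-7)) = (-5 + c)*(c + 28) = (-5 + c)*(28 + c))
m(v) = -140 + v² + 23*v
m(-5)² = (-140 + (-5)² + 23*(-5))² = (-140 + 25 - 115)² = (-230)² = 52900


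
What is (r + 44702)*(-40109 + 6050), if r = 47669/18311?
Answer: -27880220267469/18311 ≈ -1.5226e+9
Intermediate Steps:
r = 47669/18311 (r = 47669*(1/18311) = 47669/18311 ≈ 2.6033)
(r + 44702)*(-40109 + 6050) = (47669/18311 + 44702)*(-40109 + 6050) = (818585991/18311)*(-34059) = -27880220267469/18311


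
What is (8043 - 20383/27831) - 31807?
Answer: -661396267/27831 ≈ -23765.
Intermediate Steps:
(8043 - 20383/27831) - 31807 = 223824350/27831 - 31807 = -661396267/27831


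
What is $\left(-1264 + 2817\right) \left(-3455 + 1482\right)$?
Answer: $-3064069$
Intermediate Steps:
$\left(-1264 + 2817\right) \left(-3455 + 1482\right) = 1553 \left(-1973\right) = -3064069$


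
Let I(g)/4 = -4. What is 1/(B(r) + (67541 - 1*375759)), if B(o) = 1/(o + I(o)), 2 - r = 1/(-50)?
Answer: -699/215444432 ≈ -3.2445e-6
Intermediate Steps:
r = 101/50 (r = 2 - 1/(-50) = 2 - 1*(-1/50) = 2 + 1/50 = 101/50 ≈ 2.0200)
I(g) = -16 (I(g) = 4*(-4) = -16)
B(o) = 1/(-16 + o) (B(o) = 1/(o - 16) = 1/(-16 + o))
1/(B(r) + (67541 - 1*375759)) = 1/(1/(-16 + 101/50) + (67541 - 1*375759)) = 1/(1/(-699/50) + (67541 - 375759)) = 1/(-50/699 - 308218) = 1/(-215444432/699) = -699/215444432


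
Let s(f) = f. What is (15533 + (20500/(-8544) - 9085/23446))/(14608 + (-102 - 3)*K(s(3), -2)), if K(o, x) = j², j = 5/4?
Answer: 777763263338/723361865223 ≈ 1.0752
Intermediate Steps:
j = 5/4 (j = 5*(¼) = 5/4 ≈ 1.2500)
K(o, x) = 25/16 (K(o, x) = (5/4)² = 25/16)
(15533 + (20500/(-8544) - 9085/23446))/(14608 + (-102 - 3)*K(s(3), -2)) = (15533 + (20500/(-8544) - 9085/23446))/(14608 + (-102 - 3)*(25/16)) = (15533 + (20500*(-1/8544) - 9085*1/23446))/(14608 - 105*25/16) = (15533 + (-5125/2136 - 9085/23446))/(14608 - 2625/16) = (15533 - 69783155/25040328)/(231103/16) = (388881631669/25040328)*(16/231103) = 777763263338/723361865223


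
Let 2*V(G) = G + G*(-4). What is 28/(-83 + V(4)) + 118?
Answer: 10474/89 ≈ 117.69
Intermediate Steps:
V(G) = -3*G/2 (V(G) = (G + G*(-4))/2 = (G - 4*G)/2 = (-3*G)/2 = -3*G/2)
28/(-83 + V(4)) + 118 = 28/(-83 - 3/2*4) + 118 = 28/(-83 - 6) + 118 = 28/(-89) + 118 = -1/89*28 + 118 = -28/89 + 118 = 10474/89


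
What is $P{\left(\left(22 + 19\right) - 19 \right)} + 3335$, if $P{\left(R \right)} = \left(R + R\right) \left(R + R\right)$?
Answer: $5271$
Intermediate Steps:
$P{\left(R \right)} = 4 R^{2}$ ($P{\left(R \right)} = 2 R 2 R = 4 R^{2}$)
$P{\left(\left(22 + 19\right) - 19 \right)} + 3335 = 4 \left(\left(22 + 19\right) - 19\right)^{2} + 3335 = 4 \left(41 - 19\right)^{2} + 3335 = 4 \cdot 22^{2} + 3335 = 4 \cdot 484 + 3335 = 1936 + 3335 = 5271$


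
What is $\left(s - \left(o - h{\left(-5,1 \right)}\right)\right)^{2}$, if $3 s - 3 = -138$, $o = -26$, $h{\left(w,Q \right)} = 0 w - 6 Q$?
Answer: $625$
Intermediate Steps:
$h{\left(w,Q \right)} = - 6 Q$ ($h{\left(w,Q \right)} = 0 - 6 Q = - 6 Q$)
$s = -45$ ($s = 1 + \frac{1}{3} \left(-138\right) = 1 - 46 = -45$)
$\left(s - \left(o - h{\left(-5,1 \right)}\right)\right)^{2} = \left(-45 - -20\right)^{2} = \left(-45 + \left(-6 + 26\right)\right)^{2} = \left(-45 + 20\right)^{2} = \left(-25\right)^{2} = 625$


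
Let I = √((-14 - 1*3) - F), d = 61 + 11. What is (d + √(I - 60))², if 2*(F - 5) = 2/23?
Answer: (1656 + √23*√(-1380 + 13*I*√69))²/529 ≈ 5167.6 + 1121.0*I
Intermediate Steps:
F = 116/23 (F = 5 + (2/23)/2 = 5 + (2*(1/23))/2 = 5 + (½)*(2/23) = 5 + 1/23 = 116/23 ≈ 5.0435)
d = 72
I = 13*I*√69/23 (I = √((-14 - 1*3) - 1*116/23) = √((-14 - 3) - 116/23) = √(-17 - 116/23) = √(-507/23) = 13*I*√69/23 ≈ 4.695*I)
(d + √(I - 60))² = (72 + √(13*I*√69/23 - 60))² = (72 + √(-60 + 13*I*√69/23))²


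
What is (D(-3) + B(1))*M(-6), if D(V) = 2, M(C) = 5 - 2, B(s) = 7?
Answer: 27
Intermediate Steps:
M(C) = 3
(D(-3) + B(1))*M(-6) = (2 + 7)*3 = 9*3 = 27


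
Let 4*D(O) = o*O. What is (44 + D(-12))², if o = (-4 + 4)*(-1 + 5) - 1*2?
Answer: 2500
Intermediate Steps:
o = -2 (o = 0*4 - 2 = 0 - 2 = -2)
D(O) = -O/2 (D(O) = (-2*O)/4 = -O/2)
(44 + D(-12))² = (44 - ½*(-12))² = (44 + 6)² = 50² = 2500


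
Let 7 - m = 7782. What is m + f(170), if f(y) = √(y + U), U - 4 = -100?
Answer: -7775 + √74 ≈ -7766.4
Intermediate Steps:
U = -96 (U = 4 - 100 = -96)
m = -7775 (m = 7 - 1*7782 = 7 - 7782 = -7775)
f(y) = √(-96 + y) (f(y) = √(y - 96) = √(-96 + y))
m + f(170) = -7775 + √(-96 + 170) = -7775 + √74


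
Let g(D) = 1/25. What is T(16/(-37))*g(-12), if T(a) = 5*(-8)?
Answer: -8/5 ≈ -1.6000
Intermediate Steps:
g(D) = 1/25
T(a) = -40
T(16/(-37))*g(-12) = -40*1/25 = -8/5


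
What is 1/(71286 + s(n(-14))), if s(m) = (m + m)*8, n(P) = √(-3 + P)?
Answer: 35643/2540849074 - 4*I*√17/1270424537 ≈ 1.4028e-5 - 1.2982e-8*I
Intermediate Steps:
s(m) = 16*m (s(m) = (2*m)*8 = 16*m)
1/(71286 + s(n(-14))) = 1/(71286 + 16*√(-3 - 14)) = 1/(71286 + 16*√(-17)) = 1/(71286 + 16*(I*√17)) = 1/(71286 + 16*I*√17)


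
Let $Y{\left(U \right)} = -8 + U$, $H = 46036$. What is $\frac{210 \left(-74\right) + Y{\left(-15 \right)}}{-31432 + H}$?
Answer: $- \frac{15563}{14604} \approx -1.0657$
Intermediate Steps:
$\frac{210 \left(-74\right) + Y{\left(-15 \right)}}{-31432 + H} = \frac{210 \left(-74\right) - 23}{-31432 + 46036} = \frac{-15540 - 23}{14604} = \left(-15563\right) \frac{1}{14604} = - \frac{15563}{14604}$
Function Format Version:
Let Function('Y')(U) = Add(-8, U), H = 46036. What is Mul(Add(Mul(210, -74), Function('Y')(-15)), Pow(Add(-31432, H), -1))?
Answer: Rational(-15563, 14604) ≈ -1.0657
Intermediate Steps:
Mul(Add(Mul(210, -74), Function('Y')(-15)), Pow(Add(-31432, H), -1)) = Mul(Add(Mul(210, -74), Add(-8, -15)), Pow(Add(-31432, 46036), -1)) = Mul(Add(-15540, -23), Pow(14604, -1)) = Mul(-15563, Rational(1, 14604)) = Rational(-15563, 14604)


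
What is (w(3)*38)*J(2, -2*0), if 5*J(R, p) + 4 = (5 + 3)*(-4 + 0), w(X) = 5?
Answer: -1368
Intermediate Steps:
J(R, p) = -36/5 (J(R, p) = -⅘ + ((5 + 3)*(-4 + 0))/5 = -⅘ + (8*(-4))/5 = -⅘ + (⅕)*(-32) = -⅘ - 32/5 = -36/5)
(w(3)*38)*J(2, -2*0) = (5*38)*(-36/5) = 190*(-36/5) = -1368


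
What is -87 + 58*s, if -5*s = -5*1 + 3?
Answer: -319/5 ≈ -63.800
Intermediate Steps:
s = 2/5 (s = -(-5*1 + 3)/5 = -(-5 + 3)/5 = -1/5*(-2) = 2/5 ≈ 0.40000)
-87 + 58*s = -87 + 58*(2/5) = -87 + 116/5 = -319/5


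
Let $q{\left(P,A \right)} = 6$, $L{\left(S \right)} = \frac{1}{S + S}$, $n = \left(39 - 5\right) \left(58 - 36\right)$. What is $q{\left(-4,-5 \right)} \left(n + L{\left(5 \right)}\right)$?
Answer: $\frac{22443}{5} \approx 4488.6$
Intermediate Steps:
$n = 748$ ($n = 34 \cdot 22 = 748$)
$L{\left(S \right)} = \frac{1}{2 S}$
$q{\left(-4,-5 \right)} \left(n + L{\left(5 \right)}\right) = 6 \left(748 + \frac{1}{2 \cdot 5}\right) = 6 \left(748 + \frac{1}{2} \cdot \frac{1}{5}\right) = 6 \left(748 + \frac{1}{10}\right) = 6 \cdot \frac{7481}{10} = \frac{22443}{5}$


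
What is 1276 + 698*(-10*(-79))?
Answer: 552696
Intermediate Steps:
1276 + 698*(-10*(-79)) = 1276 + 698*790 = 1276 + 551420 = 552696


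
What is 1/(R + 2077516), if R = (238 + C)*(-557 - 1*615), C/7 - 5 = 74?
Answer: 1/1150464 ≈ 8.6921e-7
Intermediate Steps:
C = 553 (C = 35 + 7*74 = 35 + 518 = 553)
R = -927052 (R = (238 + 553)*(-557 - 1*615) = 791*(-557 - 615) = 791*(-1172) = -927052)
1/(R + 2077516) = 1/(-927052 + 2077516) = 1/1150464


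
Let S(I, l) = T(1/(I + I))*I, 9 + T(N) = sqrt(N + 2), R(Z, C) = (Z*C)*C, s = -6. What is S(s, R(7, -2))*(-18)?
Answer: -972 + 18*sqrt(69) ≈ -822.48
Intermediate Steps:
R(Z, C) = Z*C**2 (R(Z, C) = (C*Z)*C = Z*C**2)
T(N) = -9 + sqrt(2 + N) (T(N) = -9 + sqrt(N + 2) = -9 + sqrt(2 + N))
S(I, l) = I*(-9 + sqrt(2 + 1/(2*I))) (S(I, l) = (-9 + sqrt(2 + 1/(I + I)))*I = (-9 + sqrt(2 + 1/(2*I)))*I = I*(-9 + sqrt(2 + 1/(2*I))))
S(s, R(7, -2))*(-18) = ((1/2)*(-6)*(-18 + sqrt(2)*sqrt((1 + 4*(-6))/(-6))))*(-18) = ((1/2)*(-6)*(-18 + sqrt(2)*sqrt(-(1 - 24)/6)))*(-18) = ((1/2)*(-6)*(-18 + sqrt(2)*sqrt(-1/6*(-23))))*(-18) = ((1/2)*(-6)*(-18 + sqrt(2)*sqrt(23/6)))*(-18) = ((1/2)*(-6)*(-18 + sqrt(2)*(sqrt(138)/6)))*(-18) = ((1/2)*(-6)*(-18 + sqrt(69)/3))*(-18) = (54 - sqrt(69))*(-18) = -972 + 18*sqrt(69)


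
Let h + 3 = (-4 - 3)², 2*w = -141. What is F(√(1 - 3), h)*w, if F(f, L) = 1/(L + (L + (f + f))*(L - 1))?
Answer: -74589/2246828 + 6345*I*√2/4493656 ≈ -0.033197 + 0.0019969*I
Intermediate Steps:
w = -141/2 (w = (½)*(-141) = -141/2 ≈ -70.500)
h = 46 (h = -3 + (-4 - 3)² = -3 + (-7)² = -3 + 49 = 46)
F(f, L) = 1/(L + (-1 + L)*(L + 2*f)) (F(f, L) = 1/(L + (L + 2*f)*(-1 + L)) = 1/(L + (-1 + L)*(L + 2*f)))
F(√(1 - 3), h)*w = -141/2/(46² - 2*√(1 - 3) + 2*46*√(1 - 3)) = -141/2/(2116 - 2*I*√2 + 2*46*√(-2)) = -141/2/(2116 - 2*I*√2 + 2*46*(I*√2)) = -141/2/(2116 - 2*I*√2 + 92*I*√2) = -141/2/(2116 + 90*I*√2) = -141/(2*(2116 + 90*I*√2))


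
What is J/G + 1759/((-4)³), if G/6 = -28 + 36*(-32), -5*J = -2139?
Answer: -2600229/94400 ≈ -27.545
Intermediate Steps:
J = 2139/5 (J = -⅕*(-2139) = 2139/5 ≈ 427.80)
G = -7080 (G = 6*(-28 + 36*(-32)) = 6*(-28 - 1152) = 6*(-1180) = -7080)
J/G + 1759/((-4)³) = (2139/5)/(-7080) + 1759/((-4)³) = (2139/5)*(-1/7080) + 1759/(-64) = -713/11800 + 1759*(-1/64) = -713/11800 - 1759/64 = -2600229/94400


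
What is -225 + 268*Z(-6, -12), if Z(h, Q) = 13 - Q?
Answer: 6475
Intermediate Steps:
-225 + 268*Z(-6, -12) = -225 + 268*(13 - 1*(-12)) = -225 + 268*(13 + 12) = -225 + 268*25 = -225 + 6700 = 6475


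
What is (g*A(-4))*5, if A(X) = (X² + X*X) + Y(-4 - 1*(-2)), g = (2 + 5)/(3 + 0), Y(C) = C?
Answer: 350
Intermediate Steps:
g = 7/3 ≈ 2.3333
A(X) = -2 + 2*X² (A(X) = (X² + X*X) + (-4 - 1*(-2)) = (X² + X²) + (-4 + 2) = 2*X² - 2 = -2 + 2*X²)
(g*A(-4))*5 = (7*(-2 + 2*(-4)²)/3)*5 = (7*(-2 + 2*16)/3)*5 = (7*(-2 + 32)/3)*5 = ((7/3)*30)*5 = 70*5 = 350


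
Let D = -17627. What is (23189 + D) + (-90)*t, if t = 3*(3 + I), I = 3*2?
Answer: 3132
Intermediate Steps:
I = 6
t = 27 (t = 3*(3 + 6) = 3*9 = 27)
(23189 + D) + (-90)*t = (23189 - 17627) - 90*27 = 5562 - 15*6*27 = 5562 - 90*27 = 5562 - 2430 = 3132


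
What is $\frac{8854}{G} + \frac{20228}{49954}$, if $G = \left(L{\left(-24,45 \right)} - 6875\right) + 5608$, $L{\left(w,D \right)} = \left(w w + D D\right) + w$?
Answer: $\frac{117197849}{16359935} \approx 7.1637$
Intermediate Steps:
$L{\left(w,D \right)} = w + D^{2} + w^{2}$ ($L{\left(w,D \right)} = \left(w^{2} + D^{2}\right) + w = \left(D^{2} + w^{2}\right) + w = w + D^{2} + w^{2}$)
$G = 1310$ ($G = \left(\left(-24 + 45^{2} + \left(-24\right)^{2}\right) - 6875\right) + 5608 = \left(\left(-24 + 2025 + 576\right) - 6875\right) + 5608 = \left(2577 - 6875\right) + 5608 = -4298 + 5608 = 1310$)
$\frac{8854}{G} + \frac{20228}{49954} = \frac{8854}{1310} + \frac{20228}{49954} = 8854 \cdot \frac{1}{1310} + 20228 \cdot \frac{1}{49954} = \frac{4427}{655} + \frac{10114}{24977} = \frac{117197849}{16359935}$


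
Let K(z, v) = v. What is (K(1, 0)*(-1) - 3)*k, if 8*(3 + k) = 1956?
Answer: -1449/2 ≈ -724.50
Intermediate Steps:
k = 483/2 (k = -3 + (1/8)*1956 = -3 + 489/2 = 483/2 ≈ 241.50)
(K(1, 0)*(-1) - 3)*k = (0*(-1) - 3)*(483/2) = (0 - 3)*(483/2) = -3*483/2 = -1449/2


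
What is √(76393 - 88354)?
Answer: 3*I*√1329 ≈ 109.37*I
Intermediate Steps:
√(76393 - 88354) = √(-11961) = 3*I*√1329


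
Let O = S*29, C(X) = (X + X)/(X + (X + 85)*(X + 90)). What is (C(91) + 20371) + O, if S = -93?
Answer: 564631460/31947 ≈ 17674.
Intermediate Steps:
C(X) = 2*X/(X + (85 + X)*(90 + X)) (C(X) = (2*X)/(X + (85 + X)*(90 + X)) = 2*X/(X + (85 + X)*(90 + X)))
O = -2697 (O = -93*29 = -2697)
(C(91) + 20371) + O = (2*91/(7650 + 91**2 + 176*91) + 20371) - 2697 = (2*91/(7650 + 8281 + 16016) + 20371) - 2697 = (2*91/31947 + 20371) - 2697 = (2*91*(1/31947) + 20371) - 2697 = (182/31947 + 20371) - 2697 = 650792519/31947 - 2697 = 564631460/31947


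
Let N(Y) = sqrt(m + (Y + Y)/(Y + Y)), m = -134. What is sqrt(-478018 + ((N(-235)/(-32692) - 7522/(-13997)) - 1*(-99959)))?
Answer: sqrt(-19790277242175563872452 - 1601221541557*I*sqrt(133))/228794962 ≈ 2.8686e-7 - 614.86*I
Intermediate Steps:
N(Y) = I*sqrt(133) (N(Y) = sqrt(-134 + (Y + Y)/(Y + Y)) = sqrt(-134 + (2*Y)/((2*Y))) = sqrt(-134 + (2*Y)*(1/(2*Y))) = sqrt(-134 + 1) = sqrt(-133) = I*sqrt(133))
sqrt(-478018 + ((N(-235)/(-32692) - 7522/(-13997)) - 1*(-99959))) = sqrt(-478018 + (((I*sqrt(133))/(-32692) - 7522/(-13997)) - 1*(-99959))) = sqrt(-478018 + (((I*sqrt(133))*(-1/32692) - 7522*(-1/13997)) + 99959)) = sqrt(-478018 + ((-I*sqrt(133)/32692 + 7522/13997) + 99959)) = sqrt(-478018 + ((7522/13997 - I*sqrt(133)/32692) + 99959)) = sqrt(-478018 + (1399133645/13997 - I*sqrt(133)/32692)) = sqrt(-5291684301/13997 - I*sqrt(133)/32692)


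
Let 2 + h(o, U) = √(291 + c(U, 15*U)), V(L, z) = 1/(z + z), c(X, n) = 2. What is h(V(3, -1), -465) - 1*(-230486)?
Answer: 230484 + √293 ≈ 2.3050e+5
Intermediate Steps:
V(L, z) = 1/(2*z)
h(o, U) = -2 + √293 (h(o, U) = -2 + √(291 + 2) = -2 + √293)
h(V(3, -1), -465) - 1*(-230486) = (-2 + √293) - 1*(-230486) = (-2 + √293) + 230486 = 230484 + √293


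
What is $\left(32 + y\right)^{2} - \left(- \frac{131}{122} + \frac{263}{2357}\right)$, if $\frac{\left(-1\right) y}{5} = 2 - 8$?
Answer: $\frac{1105634257}{287554} \approx 3845.0$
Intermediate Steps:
$y = 30$ ($y = - 5 \left(2 - 8\right) = \left(-5\right) \left(-6\right) = 30$)
$\left(32 + y\right)^{2} - \left(- \frac{131}{122} + \frac{263}{2357}\right) = \left(32 + 30\right)^{2} - \left(- \frac{131}{122} + \frac{263}{2357}\right) = 62^{2} - \left(\left(-131\right) \frac{1}{122} + 263 \cdot \frac{1}{2357}\right) = 3844 - \left(- \frac{131}{122} + \frac{263}{2357}\right) = 3844 - - \frac{276681}{287554} = 3844 + \frac{276681}{287554} = \frac{1105634257}{287554}$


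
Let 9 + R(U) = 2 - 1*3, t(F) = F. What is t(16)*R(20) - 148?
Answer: -308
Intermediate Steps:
R(U) = -10 (R(U) = -9 + (2 - 1*3) = -9 + (2 - 3) = -9 - 1 = -10)
t(16)*R(20) - 148 = 16*(-10) - 148 = -160 - 148 = -308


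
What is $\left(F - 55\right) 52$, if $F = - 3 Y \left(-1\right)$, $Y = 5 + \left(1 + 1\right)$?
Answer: $-1768$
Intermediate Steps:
$Y = 7$ ($Y = 5 + 2 = 7$)
$F = 21$ ($F = \left(-3\right) 7 \left(-1\right) = \left(-21\right) \left(-1\right) = 21$)
$\left(F - 55\right) 52 = \left(21 - 55\right) 52 = \left(-34\right) 52 = -1768$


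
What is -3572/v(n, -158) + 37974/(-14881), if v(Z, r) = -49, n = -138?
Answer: 51294206/729169 ≈ 70.346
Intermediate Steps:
-3572/v(n, -158) + 37974/(-14881) = -3572/(-49) + 37974/(-14881) = -3572*(-1/49) + 37974*(-1/14881) = 3572/49 - 37974/14881 = 51294206/729169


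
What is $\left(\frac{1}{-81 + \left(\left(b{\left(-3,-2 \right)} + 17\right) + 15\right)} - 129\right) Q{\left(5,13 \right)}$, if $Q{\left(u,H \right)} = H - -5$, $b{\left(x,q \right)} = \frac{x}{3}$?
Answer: $- \frac{58059}{25} \approx -2322.4$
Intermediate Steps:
$b{\left(x,q \right)} = \frac{x}{3}$ ($b{\left(x,q \right)} = x \frac{1}{3} = \frac{x}{3}$)
$Q{\left(u,H \right)} = 5 + H$ ($Q{\left(u,H \right)} = H + 5 = 5 + H$)
$\left(\frac{1}{-81 + \left(\left(b{\left(-3,-2 \right)} + 17\right) + 15\right)} - 129\right) Q{\left(5,13 \right)} = \left(\frac{1}{-81 + \left(\left(\frac{1}{3} \left(-3\right) + 17\right) + 15\right)} - 129\right) \left(5 + 13\right) = \left(\frac{1}{-81 + \left(\left(-1 + 17\right) + 15\right)} - 129\right) 18 = \left(\frac{1}{-81 + \left(16 + 15\right)} - 129\right) 18 = \left(\frac{1}{-81 + 31} - 129\right) 18 = \left(\frac{1}{-50} - 129\right) 18 = \left(- \frac{1}{50} - 129\right) 18 = \left(- \frac{6451}{50}\right) 18 = - \frac{58059}{25}$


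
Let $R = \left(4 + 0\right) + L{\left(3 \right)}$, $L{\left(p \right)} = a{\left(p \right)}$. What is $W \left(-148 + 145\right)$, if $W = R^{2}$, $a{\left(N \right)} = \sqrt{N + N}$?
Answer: $-66 - 24 \sqrt{6} \approx -124.79$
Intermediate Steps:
$a{\left(N \right)} = \sqrt{2} \sqrt{N}$ ($a{\left(N \right)} = \sqrt{2 N} = \sqrt{2} \sqrt{N}$)
$L{\left(p \right)} = \sqrt{2} \sqrt{p}$
$R = 4 + \sqrt{6}$ ($R = \left(4 + 0\right) + \sqrt{2} \sqrt{3} = 4 + \sqrt{6} \approx 6.4495$)
$W = \left(4 + \sqrt{6}\right)^{2} \approx 41.596$
$W \left(-148 + 145\right) = \left(4 + \sqrt{6}\right)^{2} \left(-148 + 145\right) = \left(4 + \sqrt{6}\right)^{2} \left(-3\right) = - 3 \left(4 + \sqrt{6}\right)^{2}$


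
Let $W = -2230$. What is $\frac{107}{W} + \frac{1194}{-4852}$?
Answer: $- \frac{397723}{1352495} \approx -0.29407$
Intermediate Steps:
$\frac{107}{W} + \frac{1194}{-4852} = \frac{107}{-2230} + \frac{1194}{-4852} = 107 \left(- \frac{1}{2230}\right) + 1194 \left(- \frac{1}{4852}\right) = - \frac{107}{2230} - \frac{597}{2426} = - \frac{397723}{1352495}$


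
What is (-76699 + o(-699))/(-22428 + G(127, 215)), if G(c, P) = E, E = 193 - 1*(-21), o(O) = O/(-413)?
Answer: 15837994/4587191 ≈ 3.4527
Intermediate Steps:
o(O) = -O/413 (o(O) = O*(-1/413) = -O/413)
E = 214 (E = 193 + 21 = 214)
G(c, P) = 214
(-76699 + o(-699))/(-22428 + G(127, 215)) = (-76699 - 1/413*(-699))/(-22428 + 214) = (-76699 + 699/413)/(-22214) = -31675988/413*(-1/22214) = 15837994/4587191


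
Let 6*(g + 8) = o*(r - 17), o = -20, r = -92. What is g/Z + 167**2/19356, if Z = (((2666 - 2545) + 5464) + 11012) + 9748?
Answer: 741613537/509933820 ≈ 1.4543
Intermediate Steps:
g = 1066/3 (g = -8 + (-20*(-92 - 17))/6 = -8 + (-20*(-109))/6 = -8 + (1/6)*2180 = -8 + 1090/3 = 1066/3 ≈ 355.33)
Z = 26345 (Z = ((121 + 5464) + 11012) + 9748 = (5585 + 11012) + 9748 = 16597 + 9748 = 26345)
g/Z + 167**2/19356 = (1066/3)/26345 + 167**2/19356 = (1066/3)*(1/26345) + 27889*(1/19356) = 1066/79035 + 27889/19356 = 741613537/509933820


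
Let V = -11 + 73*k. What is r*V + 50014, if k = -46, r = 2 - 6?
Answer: 63490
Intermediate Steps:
r = -4
V = -3369 (V = -11 + 73*(-46) = -11 - 3358 = -3369)
r*V + 50014 = -4*(-3369) + 50014 = 13476 + 50014 = 63490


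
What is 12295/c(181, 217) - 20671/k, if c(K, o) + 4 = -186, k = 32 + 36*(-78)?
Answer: -3020343/52744 ≈ -57.264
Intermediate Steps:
k = -2776 (k = 32 - 2808 = -2776)
c(K, o) = -190 (c(K, o) = -4 - 186 = -190)
12295/c(181, 217) - 20671/k = 12295/(-190) - 20671/(-2776) = 12295*(-1/190) - 20671*(-1/2776) = -2459/38 + 20671/2776 = -3020343/52744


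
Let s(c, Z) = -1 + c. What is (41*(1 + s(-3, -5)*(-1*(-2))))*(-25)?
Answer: 7175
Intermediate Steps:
(41*(1 + s(-3, -5)*(-1*(-2))))*(-25) = (41*(1 + (-1 - 3)*(-1*(-2))))*(-25) = (41*(1 - 4*2))*(-25) = (41*(1 - 8))*(-25) = (41*(-7))*(-25) = -287*(-25) = 7175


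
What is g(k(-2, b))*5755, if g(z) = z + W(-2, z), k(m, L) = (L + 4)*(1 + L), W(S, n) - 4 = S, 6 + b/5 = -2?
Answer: 8091530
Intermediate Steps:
b = -40 (b = -30 + 5*(-2) = -30 - 10 = -40)
W(S, n) = 4 + S
k(m, L) = (1 + L)*(4 + L) (k(m, L) = (4 + L)*(1 + L) = (1 + L)*(4 + L))
g(z) = 2 + z (g(z) = z + (4 - 2) = z + 2 = 2 + z)
g(k(-2, b))*5755 = (2 + (4 + (-40)² + 5*(-40)))*5755 = (2 + (4 + 1600 - 200))*5755 = (2 + 1404)*5755 = 1406*5755 = 8091530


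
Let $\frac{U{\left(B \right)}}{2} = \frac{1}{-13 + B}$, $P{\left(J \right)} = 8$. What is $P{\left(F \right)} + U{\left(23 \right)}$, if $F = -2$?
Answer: $\frac{41}{5} \approx 8.2$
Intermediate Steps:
$U{\left(B \right)} = \frac{2}{-13 + B}$
$P{\left(F \right)} + U{\left(23 \right)} = 8 + \frac{2}{-13 + 23} = 8 + \frac{2}{10} = 8 + 2 \cdot \frac{1}{10} = 8 + \frac{1}{5} = \frac{41}{5}$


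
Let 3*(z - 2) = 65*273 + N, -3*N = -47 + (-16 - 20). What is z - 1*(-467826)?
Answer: 4263770/9 ≈ 4.7375e+5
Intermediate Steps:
N = 83/3 (N = -(-47 + (-16 - 20))/3 = -(-47 - 36)/3 = -⅓*(-83) = 83/3 ≈ 27.667)
z = 53336/9 (z = 2 + (65*273 + 83/3)/3 = 2 + (17745 + 83/3)/3 = 2 + (⅓)*(53318/3) = 2 + 53318/9 = 53336/9 ≈ 5926.2)
z - 1*(-467826) = 53336/9 - 1*(-467826) = 53336/9 + 467826 = 4263770/9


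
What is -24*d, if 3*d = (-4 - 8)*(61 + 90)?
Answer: 14496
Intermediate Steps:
d = -604 (d = ((-4 - 8)*(61 + 90))/3 = (-12*151)/3 = (1/3)*(-1812) = -604)
-24*d = -24*(-604) = 14496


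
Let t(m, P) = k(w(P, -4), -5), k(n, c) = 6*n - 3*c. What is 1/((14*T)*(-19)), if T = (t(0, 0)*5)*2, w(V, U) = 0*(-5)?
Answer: -1/39900 ≈ -2.5063e-5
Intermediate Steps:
w(V, U) = 0
k(n, c) = -3*c + 6*n
t(m, P) = 15 (t(m, P) = -3*(-5) + 6*0 = 15 + 0 = 15)
T = 150 (T = (15*5)*2 = 75*2 = 150)
1/((14*T)*(-19)) = 1/((14*150)*(-19)) = 1/(2100*(-19)) = 1/(-39900) = -1/39900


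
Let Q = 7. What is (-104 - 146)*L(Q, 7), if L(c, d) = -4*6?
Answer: 6000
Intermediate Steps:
L(c, d) = -24
(-104 - 146)*L(Q, 7) = (-104 - 146)*(-24) = -250*(-24) = 6000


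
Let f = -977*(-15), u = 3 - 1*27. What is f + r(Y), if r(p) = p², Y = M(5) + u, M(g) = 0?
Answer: 15231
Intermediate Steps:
u = -24 (u = 3 - 27 = -24)
f = 14655
Y = -24 (Y = 0 - 24 = -24)
f + r(Y) = 14655 + (-24)² = 14655 + 576 = 15231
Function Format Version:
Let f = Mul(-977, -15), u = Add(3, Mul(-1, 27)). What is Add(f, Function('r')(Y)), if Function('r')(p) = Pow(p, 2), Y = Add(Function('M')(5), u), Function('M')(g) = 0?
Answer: 15231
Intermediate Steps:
u = -24 (u = Add(3, -27) = -24)
f = 14655
Y = -24 (Y = Add(0, -24) = -24)
Add(f, Function('r')(Y)) = Add(14655, Pow(-24, 2)) = Add(14655, 576) = 15231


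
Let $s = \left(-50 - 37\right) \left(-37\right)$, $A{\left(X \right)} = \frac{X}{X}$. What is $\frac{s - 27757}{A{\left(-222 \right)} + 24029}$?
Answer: $- \frac{12269}{12015} \approx -1.0211$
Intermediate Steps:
$A{\left(X \right)} = 1$
$s = 3219$ ($s = \left(-87\right) \left(-37\right) = 3219$)
$\frac{s - 27757}{A{\left(-222 \right)} + 24029} = \frac{3219 - 27757}{1 + 24029} = - \frac{24538}{24030} = \left(-24538\right) \frac{1}{24030} = - \frac{12269}{12015}$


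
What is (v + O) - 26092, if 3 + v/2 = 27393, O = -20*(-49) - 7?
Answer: 29661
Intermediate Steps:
O = 973 (O = 980 - 7 = 973)
v = 54780 (v = -6 + 2*27393 = -6 + 54786 = 54780)
(v + O) - 26092 = (54780 + 973) - 26092 = 55753 - 26092 = 29661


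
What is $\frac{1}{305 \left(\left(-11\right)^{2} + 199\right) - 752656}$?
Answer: $- \frac{1}{655056} \approx -1.5266 \cdot 10^{-6}$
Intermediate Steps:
$\frac{1}{305 \left(\left(-11\right)^{2} + 199\right) - 752656} = \frac{1}{305 \left(121 + 199\right) - 752656} = \frac{1}{305 \cdot 320 - 752656} = \frac{1}{97600 - 752656} = \frac{1}{-655056} = - \frac{1}{655056}$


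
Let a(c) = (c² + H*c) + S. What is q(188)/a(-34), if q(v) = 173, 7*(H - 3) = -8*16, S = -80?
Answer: 1211/11170 ≈ 0.10842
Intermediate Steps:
H = -107/7 (H = 3 + (-8*16)/7 = 3 + (⅐)*(-128) = 3 - 128/7 = -107/7 ≈ -15.286)
a(c) = -80 + c² - 107*c/7 (a(c) = (c² - 107*c/7) - 80 = -80 + c² - 107*c/7)
q(188)/a(-34) = 173/(-80 + (-34)² - 107/7*(-34)) = 173/(-80 + 1156 + 3638/7) = 173/(11170/7) = 173*(7/11170) = 1211/11170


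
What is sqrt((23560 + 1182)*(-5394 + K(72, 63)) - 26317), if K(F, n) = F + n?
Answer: I*sqrt(130144495) ≈ 11408.0*I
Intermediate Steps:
sqrt((23560 + 1182)*(-5394 + K(72, 63)) - 26317) = sqrt((23560 + 1182)*(-5394 + (72 + 63)) - 26317) = sqrt(24742*(-5394 + 135) - 26317) = sqrt(24742*(-5259) - 26317) = sqrt(-130118178 - 26317) = sqrt(-130144495) = I*sqrt(130144495)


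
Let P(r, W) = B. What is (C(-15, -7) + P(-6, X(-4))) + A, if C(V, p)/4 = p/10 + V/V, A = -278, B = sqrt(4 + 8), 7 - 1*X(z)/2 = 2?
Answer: -1384/5 + 2*sqrt(3) ≈ -273.34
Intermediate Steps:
X(z) = 10 (X(z) = 14 - 2*2 = 14 - 4 = 10)
B = 2*sqrt(3) (B = sqrt(12) = 2*sqrt(3) ≈ 3.4641)
P(r, W) = 2*sqrt(3)
C(V, p) = 4 + 2*p/5 (C(V, p) = 4*(p/10 + V/V) = 4*(p*(1/10) + 1) = 4*(p/10 + 1) = 4*(1 + p/10) = 4 + 2*p/5)
(C(-15, -7) + P(-6, X(-4))) + A = ((4 + (2/5)*(-7)) + 2*sqrt(3)) - 278 = ((4 - 14/5) + 2*sqrt(3)) - 278 = (6/5 + 2*sqrt(3)) - 278 = -1384/5 + 2*sqrt(3)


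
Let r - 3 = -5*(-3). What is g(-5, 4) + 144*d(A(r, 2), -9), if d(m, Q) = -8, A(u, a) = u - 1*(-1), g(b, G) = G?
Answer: -1148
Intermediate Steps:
r = 18 (r = 3 - 5*(-3) = 3 + 15 = 18)
A(u, a) = 1 + u (A(u, a) = u + 1 = 1 + u)
g(-5, 4) + 144*d(A(r, 2), -9) = 4 + 144*(-8) = 4 - 1152 = -1148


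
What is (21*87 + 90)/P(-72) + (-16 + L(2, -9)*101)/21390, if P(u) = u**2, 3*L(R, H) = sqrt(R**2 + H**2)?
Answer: 84201/228160 + 101*sqrt(85)/64170 ≈ 0.38355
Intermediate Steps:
L(R, H) = sqrt(H**2 + R**2)/3 (L(R, H) = sqrt(R**2 + H**2)/3 = sqrt(H**2 + R**2)/3)
(21*87 + 90)/P(-72) + (-16 + L(2, -9)*101)/21390 = (21*87 + 90)/((-72)**2) + (-16 + (sqrt((-9)**2 + 2**2)/3)*101)/21390 = (1827 + 90)/5184 + (-16 + (sqrt(81 + 4)/3)*101)*(1/21390) = 1917*(1/5184) + (-16 + (sqrt(85)/3)*101)*(1/21390) = 71/192 + (-16 + 101*sqrt(85)/3)*(1/21390) = 71/192 + (-8/10695 + 101*sqrt(85)/64170) = 84201/228160 + 101*sqrt(85)/64170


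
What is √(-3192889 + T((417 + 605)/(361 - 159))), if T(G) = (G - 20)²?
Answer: 2*I*√8142095902/101 ≈ 1786.8*I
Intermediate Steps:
T(G) = (-20 + G)²
√(-3192889 + T((417 + 605)/(361 - 159))) = √(-3192889 + (-20 + (417 + 605)/(361 - 159))²) = √(-3192889 + (-20 + 1022/202)²) = √(-3192889 + (-20 + 1022*(1/202))²) = √(-3192889 + (-20 + 511/101)²) = √(-3192889 + (-1509/101)²) = √(-3192889 + 2277081/10201) = √(-32568383608/10201) = 2*I*√8142095902/101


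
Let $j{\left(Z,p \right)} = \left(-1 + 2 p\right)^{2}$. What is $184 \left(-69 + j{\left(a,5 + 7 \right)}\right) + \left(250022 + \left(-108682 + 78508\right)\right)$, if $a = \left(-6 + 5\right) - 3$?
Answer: $304488$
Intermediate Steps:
$a = -4$ ($a = -1 - 3 = -4$)
$184 \left(-69 + j{\left(a,5 + 7 \right)}\right) + \left(250022 + \left(-108682 + 78508\right)\right) = 184 \left(-69 + \left(-1 + 2 \left(5 + 7\right)\right)^{2}\right) + \left(250022 + \left(-108682 + 78508\right)\right) = 184 \left(-69 + \left(-1 + 2 \cdot 12\right)^{2}\right) + \left(250022 - 30174\right) = 184 \left(-69 + \left(-1 + 24\right)^{2}\right) + 219848 = 184 \left(-69 + 23^{2}\right) + 219848 = 184 \left(-69 + 529\right) + 219848 = 184 \cdot 460 + 219848 = 84640 + 219848 = 304488$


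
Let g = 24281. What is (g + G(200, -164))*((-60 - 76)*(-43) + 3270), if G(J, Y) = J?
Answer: 223217758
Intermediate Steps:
(g + G(200, -164))*((-60 - 76)*(-43) + 3270) = (24281 + 200)*((-60 - 76)*(-43) + 3270) = 24481*(-136*(-43) + 3270) = 24481*(5848 + 3270) = 24481*9118 = 223217758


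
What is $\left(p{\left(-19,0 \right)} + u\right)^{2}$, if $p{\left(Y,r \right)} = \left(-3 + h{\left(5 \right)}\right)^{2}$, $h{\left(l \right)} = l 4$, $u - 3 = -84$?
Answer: $43264$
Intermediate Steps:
$u = -81$ ($u = 3 - 84 = -81$)
$h{\left(l \right)} = 4 l$
$p{\left(Y,r \right)} = 289$ ($p{\left(Y,r \right)} = \left(-3 + 4 \cdot 5\right)^{2} = \left(-3 + 20\right)^{2} = 17^{2} = 289$)
$\left(p{\left(-19,0 \right)} + u\right)^{2} = \left(289 - 81\right)^{2} = 208^{2} = 43264$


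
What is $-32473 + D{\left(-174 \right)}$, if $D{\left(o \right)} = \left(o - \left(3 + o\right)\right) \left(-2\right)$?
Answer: $-32467$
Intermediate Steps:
$D{\left(o \right)} = 6$ ($D{\left(o \right)} = \left(-3\right) \left(-2\right) = 6$)
$-32473 + D{\left(-174 \right)} = -32473 + 6 = -32467$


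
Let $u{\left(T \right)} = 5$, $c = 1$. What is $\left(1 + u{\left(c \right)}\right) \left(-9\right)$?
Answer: $-54$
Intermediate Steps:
$\left(1 + u{\left(c \right)}\right) \left(-9\right) = \left(1 + 5\right) \left(-9\right) = 6 \left(-9\right) = -54$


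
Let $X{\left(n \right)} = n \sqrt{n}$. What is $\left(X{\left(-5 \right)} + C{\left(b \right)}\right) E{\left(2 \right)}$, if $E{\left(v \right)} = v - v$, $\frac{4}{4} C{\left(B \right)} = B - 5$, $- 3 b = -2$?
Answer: $0$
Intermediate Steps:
$b = \frac{2}{3}$ ($b = \left(- \frac{1}{3}\right) \left(-2\right) = \frac{2}{3} \approx 0.66667$)
$C{\left(B \right)} = -5 + B$ ($C{\left(B \right)} = B - 5 = -5 + B$)
$X{\left(n \right)} = n^{\frac{3}{2}}$
$E{\left(v \right)} = 0$
$\left(X{\left(-5 \right)} + C{\left(b \right)}\right) E{\left(2 \right)} = \left(\left(-5\right)^{\frac{3}{2}} + \left(-5 + \frac{2}{3}\right)\right) 0 = \left(- 5 i \sqrt{5} - \frac{13}{3}\right) 0 = \left(- \frac{13}{3} - 5 i \sqrt{5}\right) 0 = 0$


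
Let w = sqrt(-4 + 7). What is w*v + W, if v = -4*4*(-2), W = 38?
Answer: 38 + 32*sqrt(3) ≈ 93.426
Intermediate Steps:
v = 32 (v = -16*(-2) = 32)
w = sqrt(3) ≈ 1.7320
w*v + W = sqrt(3)*32 + 38 = 32*sqrt(3) + 38 = 38 + 32*sqrt(3)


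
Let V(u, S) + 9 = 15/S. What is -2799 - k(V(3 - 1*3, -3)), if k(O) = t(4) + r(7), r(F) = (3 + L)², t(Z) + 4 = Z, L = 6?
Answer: -2880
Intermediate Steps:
t(Z) = -4 + Z
r(F) = 81 (r(F) = (3 + 6)² = 9² = 81)
V(u, S) = -9 + 15/S
k(O) = 81 (k(O) = (-4 + 4) + 81 = 0 + 81 = 81)
-2799 - k(V(3 - 1*3, -3)) = -2799 - 1*81 = -2799 - 81 = -2880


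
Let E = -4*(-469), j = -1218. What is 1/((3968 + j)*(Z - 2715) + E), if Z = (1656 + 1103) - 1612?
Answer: -1/4310124 ≈ -2.3201e-7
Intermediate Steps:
E = 1876
Z = 1147 (Z = 2759 - 1612 = 1147)
1/((3968 + j)*(Z - 2715) + E) = 1/((3968 - 1218)*(1147 - 2715) + 1876) = 1/(2750*(-1568) + 1876) = 1/(-4312000 + 1876) = 1/(-4310124) = -1/4310124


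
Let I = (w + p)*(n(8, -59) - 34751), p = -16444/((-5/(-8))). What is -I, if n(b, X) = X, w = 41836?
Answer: 540446136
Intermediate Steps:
p = -131552/5 (p = -16444/((-5*(-⅛))) = -16444/5/8 = -16444*8/5 = -4111*32/5 = -131552/5 ≈ -26310.)
I = -540446136 (I = (41836 - 131552/5)*(-59 - 34751) = (77628/5)*(-34810) = -540446136)
-I = -1*(-540446136) = 540446136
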